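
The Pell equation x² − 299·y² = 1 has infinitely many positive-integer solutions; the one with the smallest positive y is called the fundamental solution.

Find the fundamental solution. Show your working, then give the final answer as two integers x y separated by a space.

415 24

d=299: √d = [17; 3,2,3,34] (ℓ=4, even), read p_3/q_3
i=0: a=17 ⇒ p=17, q=1
…
i=2: a=2 ⇒ p=121, q=7
i=3: a=3 ⇒ p=415, q=24
fundamental: x₁=415, y₁=24  (since 172225 − 299·576 = 1)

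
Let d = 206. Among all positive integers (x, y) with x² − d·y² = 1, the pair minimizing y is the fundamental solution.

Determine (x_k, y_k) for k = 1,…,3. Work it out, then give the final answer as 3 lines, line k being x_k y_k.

√206 = [14; 2,1,5,14,5,1,2,28, …], period ℓ=8 (even) → k=7
a_0=14:  p_0=14·1+0=14,  q_0=14·0+1=1
…
a_2=1:  p_2=1·29+14=43,  q_2=1·2+1=3
…
a_5=5:  p_5=5·3459+244=17539,  q_5=5·241+17=1222
a_6=1:  p_6=1·17539+3459=20998,  q_6=1·1222+241=1463
a_7=2:  p_7=2·20998+17539=59535,  q_7=2·1463+1222=4148
fundamental: x₁=59535, y₁=4148  (since 3544416225 − 206·17205904 = 1)
n=2: (59535,4148)∘(59535,4148) = (59535·59535+206·4148·4148, 59535·4148+4148·59535) = (7088832449,493902360)
n=3: (7088832449,493902360)∘(59535,4148) = (59535·7088832449+206·4148·493902360, 59535·493902360+4148·7088832449) = (844067279642895,58808954001052)

59535 4148
7088832449 493902360
844067279642895 58808954001052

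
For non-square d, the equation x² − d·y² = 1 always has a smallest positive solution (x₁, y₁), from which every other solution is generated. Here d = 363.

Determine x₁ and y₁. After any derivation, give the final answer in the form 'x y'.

d=363: √d = [19; 19,38] (ℓ=2, even), read p_1/q_1
k=0  a_k=19  p_k/q_k = 19/1
k=1  a_k=19  p_k/q_k = 362/19
fundamental: x₁=362, y₁=19  (since 131044 − 363·361 = 1)

362 19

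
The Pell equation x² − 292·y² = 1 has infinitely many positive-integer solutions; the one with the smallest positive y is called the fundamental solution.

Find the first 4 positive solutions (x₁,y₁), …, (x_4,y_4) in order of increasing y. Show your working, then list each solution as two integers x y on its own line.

√292 → a₀=17, period (11,2,1,3,8,3,1,2,11,34); ℓ=10 even so k=9
k=0  a_k=17  p_k/q_k = 17/1
k=1  a_k=11  p_k/q_k = 188/11
k=2  a_k=2  p_k/q_k = 393/23
…
k=4  a_k=3  p_k/q_k = 2136/125
…
k=8  a_k=2  p_k/q_k = 200767/11749
k=9  a_k=11  p_k/q_k = 2281249/133500
(x₁, y₁) = (2281249, 133500);  2281249² − 292·133500² = 1 ✓
(2281249+133500√292)^2 = 10408194000001 + 609093483000√292
(2281249+133500√292)^3 = 47487364308614281249 + 2778987798000400500√292
(2281249+133500√292)^4 = 216661004683313632776000001 + 12679126270400622186966000√292

2281249 133500
10408194000001 609093483000
47487364308614281249 2778987798000400500
216661004683313632776000001 12679126270400622186966000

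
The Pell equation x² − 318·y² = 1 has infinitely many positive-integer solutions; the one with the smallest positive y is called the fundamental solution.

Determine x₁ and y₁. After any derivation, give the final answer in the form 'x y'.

√318 = [17; 1,4,1,34, …], period ℓ=4 (even) → k=3
i=0: a=17 ⇒ p=17, q=1
…
i=2: a=4 ⇒ p=89, q=5
i=3: a=1 ⇒ p=107, q=6
fundamental: x₁=107, y₁=6  (since 11449 − 318·36 = 1)

107 6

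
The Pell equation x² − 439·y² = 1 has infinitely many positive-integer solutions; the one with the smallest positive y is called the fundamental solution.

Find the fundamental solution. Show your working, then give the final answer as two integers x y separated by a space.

440 21

[20; 1,19,1,40] for √439; ℓ=4 ⇒ convergent index 3
a_0=20:  p_0=20·1+0=20,  q_0=20·0+1=1
a_1=1:  p_1=1·20+1=21,  q_1=1·1+0=1
a_2=19:  p_2=19·21+20=419,  q_2=19·1+1=20
a_3=1:  p_3=1·419+21=440,  q_3=1·20+1=21
(x₁, y₁) = (440, 21);  440² − 439·21² = 1 ✓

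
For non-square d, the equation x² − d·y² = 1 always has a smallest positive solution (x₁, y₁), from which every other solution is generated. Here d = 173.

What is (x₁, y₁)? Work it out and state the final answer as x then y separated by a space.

d=173: √d = [13; 6,1,1,6,26] (ℓ=5, odd), read p_9/q_9
a_0=13:  p_0=13·1+0=13,  q_0=13·0+1=1
a_1=6:  p_1=6·13+1=79,  q_1=6·1+0=6
a_2=1:  p_2=1·79+13=92,  q_2=1·6+1=7
…
a_4=6:  p_4=6·171+92=1118,  q_4=6·13+7=85
a_5=26:  p_5=26·1118+171=29239,  q_5=26·85+13=2223
a_6=6:  p_6=6·29239+1118=176552,  q_6=6·2223+85=13423
…
a_8=1:  p_8=1·205791+176552=382343,  q_8=1·15646+13423=29069
a_9=6:  p_9=6·382343+205791=2499849,  q_9=6·29069+15646=190060
(x₁, y₁) = (2499849, 190060);  2499849² − 173·190060² = 1 ✓

2499849 190060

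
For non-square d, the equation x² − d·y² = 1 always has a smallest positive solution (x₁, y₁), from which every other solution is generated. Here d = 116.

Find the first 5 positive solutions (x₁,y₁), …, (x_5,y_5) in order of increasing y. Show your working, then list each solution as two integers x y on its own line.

√116 = [10; 1,3,2,1,4,1,2,3,1,20, …], period ℓ=10 (even) → k=9
k=0  a_k=10  p_k/q_k = 10/1
…
k=2  a_k=3  p_k/q_k = 43/4
…
k=6  a_k=1  p_k/q_k = 797/74
…
k=8  a_k=3  p_k/q_k = 7550/701
k=9  a_k=1  p_k/q_k = 9801/910
(x₁, y₁) = (9801, 910);  9801² − 116·910² = 1 ✓
(9801+910√116)^2 = 192119201 + 17837820√116
(9801+910√116)^3 = 3765920568201 + 349656946730√116
(9801+910√116)^4 = 73819574785756801 + 6853975451963640√116
(9801+910√116)^5 = 1447011301184484245001 + 134351626459734324550√116

9801 910
192119201 17837820
3765920568201 349656946730
73819574785756801 6853975451963640
1447011301184484245001 134351626459734324550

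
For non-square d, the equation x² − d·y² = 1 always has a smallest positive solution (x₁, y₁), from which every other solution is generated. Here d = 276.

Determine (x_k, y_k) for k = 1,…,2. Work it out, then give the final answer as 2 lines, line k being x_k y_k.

7775 468
120901249 7277400

√276 → a₀=16, period (1,1,1,1,2,2,2,1,1,1,1,32); ℓ=12 even so k=11
i=0: a=16 ⇒ p=16, q=1
…
i=2: a=1 ⇒ p=33, q=2
…
i=10: a=1 ⇒ p=4768, q=287
i=11: a=1 ⇒ p=7775, q=468
(x₁, y₁) = (7775, 468);  7775² − 276·468² = 1 ✓
(7775+468√276)^2 = 120901249 + 7277400√276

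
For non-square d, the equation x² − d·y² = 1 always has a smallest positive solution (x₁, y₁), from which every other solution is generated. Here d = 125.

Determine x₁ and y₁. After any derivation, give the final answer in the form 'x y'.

930249 83204

[11; 5,1,1,5,22] for √125; ℓ=5 ⇒ convergent index 9
k=0  a_k=11  p_k/q_k = 11/1
k=1  a_k=5  p_k/q_k = 56/5
…
k=6  a_k=5  p_k/q_k = 76317/6826
…
k=8  a_k=1  p_k/q_k = 167761/15005
k=9  a_k=5  p_k/q_k = 930249/83204
(x₁, y₁) = (930249, 83204);  930249² − 125·83204² = 1 ✓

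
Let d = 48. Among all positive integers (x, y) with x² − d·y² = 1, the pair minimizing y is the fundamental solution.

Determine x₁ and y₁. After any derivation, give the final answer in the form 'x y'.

√48 = [6; 1,12, …], period ℓ=2 (even) → k=1
step 0: (6, 1)  from 6·(1,0) + (0,1)
step 1: (7, 1)  from 1·(6,1) + (1,0)
→ (7, 1).  Check: 7²=49, 48·1²=48, difference 1.

7 1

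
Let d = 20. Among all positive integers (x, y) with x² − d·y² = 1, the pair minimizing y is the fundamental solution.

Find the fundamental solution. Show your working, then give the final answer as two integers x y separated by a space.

9 2

[4; 2,8] for √20; ℓ=2 ⇒ convergent index 1
i=0: a=4 ⇒ p=4, q=1
i=1: a=2 ⇒ p=9, q=2
→ (9, 2).  Check: 9²=81, 20·2²=80, difference 1.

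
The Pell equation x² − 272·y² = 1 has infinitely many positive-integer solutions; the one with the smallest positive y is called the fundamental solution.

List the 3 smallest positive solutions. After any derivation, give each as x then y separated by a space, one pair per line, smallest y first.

33 2
2177 132
143649 8710

√272 = [16; 2,32, …], period ℓ=2 (even) → k=1
k=0  a_k=16  p_k/q_k = 16/1
k=1  a_k=2  p_k/q_k = 33/2
(x₁, y₁) = (33, 2);  33² − 272·2² = 1 ✓
(33+2√272)^2 = 2177 + 132√272
(33+2√272)^3 = 143649 + 8710√272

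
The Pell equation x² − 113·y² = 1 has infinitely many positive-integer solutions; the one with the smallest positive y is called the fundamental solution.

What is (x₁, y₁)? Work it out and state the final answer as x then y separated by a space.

d=113: √d = [10; 1,1,1,2,2,1,1,1,20] (ℓ=9, odd), read p_17/q_17
k=0  a_k=10  p_k/q_k = 10/1
…
k=5  a_k=2  p_k/q_k = 202/19
k=6  a_k=1  p_k/q_k = 287/27
k=7  a_k=1  p_k/q_k = 489/46
k=8  a_k=1  p_k/q_k = 776/73
k=9  a_k=20  p_k/q_k = 16009/1506
k=10  a_k=1  p_k/q_k = 16785/1579
k=11  a_k=1  p_k/q_k = 32794/3085
k=12  a_k=1  p_k/q_k = 49579/4664
k=13  a_k=2  p_k/q_k = 131952/12413
…
k=16  a_k=1  p_k/q_k = 758918/71393
k=17  a_k=1  p_k/q_k = 1204353/113296
fundamental: x₁=1204353, y₁=113296  (since 1450466148609 − 113·12835983616 = 1)

1204353 113296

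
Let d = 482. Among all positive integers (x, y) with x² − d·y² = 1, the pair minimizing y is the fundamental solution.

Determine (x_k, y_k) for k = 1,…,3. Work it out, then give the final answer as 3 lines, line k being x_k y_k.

[21; 1,20,1,42] for √482; ℓ=4 ⇒ convergent index 3
a_0=21:  p_0=21·1+0=21,  q_0=21·0+1=1
a_1=1:  p_1=1·21+1=22,  q_1=1·1+0=1
a_2=20:  p_2=20·22+21=461,  q_2=20·1+1=21
a_3=1:  p_3=1·461+22=483,  q_3=1·21+1=22
(x₁, y₁) = (483, 22);  483² − 482·22² = 1 ✓
n=2: (483,22)∘(483,22) = (483·483+482·22·22, 483·22+22·483) = (466577,21252)
n=3: (466577,21252)∘(483,22) = (483·466577+482·22·21252, 483·21252+22·466577) = (450712899,20529410)

483 22
466577 21252
450712899 20529410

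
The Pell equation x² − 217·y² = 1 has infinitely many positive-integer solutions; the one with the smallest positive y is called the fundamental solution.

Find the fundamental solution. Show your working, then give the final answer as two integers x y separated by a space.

√217 → a₀=14, period (1,2,1,2,1,…,2,1,28); ℓ=16 even so k=15
a_0=14:  p_0=14·1+0=14,  q_0=14·0+1=1
…
a_2=2:  p_2=2·15+14=44,  q_2=2·1+1=3
…
a_4=2:  p_4=2·59+44=162,  q_4=2·4+3=11
…
a_6=1:  p_6=1·221+162=383,  q_6=1·15+11=26
a_7=9:  p_7=9·383+221=3668,  q_7=9·26+15=249
a_8=4:  p_8=4·3668+383=15055,  q_8=4·249+26=1022
…
a_11=1:  p_11=1·154218+139163=293381,  q_11=1·10469+9447=19916
…
a_14=2:  p_14=2·1034361+740980=2809702,  q_14=2·70217+50301=190735
a_15=1:  p_15=1·2809702+1034361=3844063,  q_15=1·190735+70217=260952
→ (3844063, 260952).  Check: 3844063²=14776820347969, 217·260952²=14776820347968, difference 1.

3844063 260952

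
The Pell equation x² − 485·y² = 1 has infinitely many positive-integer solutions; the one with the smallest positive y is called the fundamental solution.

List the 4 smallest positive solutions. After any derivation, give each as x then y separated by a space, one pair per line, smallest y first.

969 44
1877921 85272
3639409929 165257092
7053174564481 320268159024

[22; 44] for √485; ℓ=1 ⇒ convergent index 1
k=0  a_k=22  p_k/q_k = 22/1
k=1  a_k=44  p_k/q_k = 969/44
(x₁, y₁) = (969, 44);  969² − 485·44² = 1 ✓
(x_2, y_2) = (969·969 + 485·44·44, 969·44 + 44·969) = (1877921, 85272)
(x_3, y_3) = (969·1877921 + 485·44·85272, 969·85272 + 44·1877921) = (3639409929, 165257092)
(x_4, y_4) = (969·3639409929 + 485·44·165257092, 969·165257092 + 44·3639409929) = (7053174564481, 320268159024)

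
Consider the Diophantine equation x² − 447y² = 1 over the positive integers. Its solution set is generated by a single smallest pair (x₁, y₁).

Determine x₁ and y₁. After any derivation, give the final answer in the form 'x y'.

[21; 7,42] for √447; ℓ=2 ⇒ convergent index 1
a_0=21:  p_0=21·1+0=21,  q_0=21·0+1=1
a_1=7:  p_1=7·21+1=148,  q_1=7·1+0=7
(x₁, y₁) = (148, 7);  148² − 447·7² = 1 ✓

148 7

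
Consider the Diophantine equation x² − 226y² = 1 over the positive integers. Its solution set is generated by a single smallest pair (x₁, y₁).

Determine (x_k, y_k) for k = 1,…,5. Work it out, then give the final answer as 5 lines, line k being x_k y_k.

√226 = [15; 30, …], period ℓ=1 (odd) → k=1
step 0: (15, 1)  from 15·(1,0) + (0,1)
step 1: (451, 30)  from 30·(15,1) + (1,0)
(x₁, y₁) = (451, 30);  451² − 226·30² = 1 ✓
k=2:  x_2 = 451·451+226·30·30 = 406801,  y_2 = 451·30+30·451 = 27060
k=3:  x_3 = 451·406801+226·30·27060 = 366934051,  y_3 = 451·27060+30·406801 = 24408090
k=4:  x_4 = 451·366934051+226·30·24408090 = 330974107201,  y_4 = 451·24408090+30·366934051 = 22016070120
k=5:  x_5 = 451·330974107201+226·30·22016070120 = 298538277761251,  y_5 = 451·22016070120+30·330974107201 = 19858470840150

451 30
406801 27060
366934051 24408090
330974107201 22016070120
298538277761251 19858470840150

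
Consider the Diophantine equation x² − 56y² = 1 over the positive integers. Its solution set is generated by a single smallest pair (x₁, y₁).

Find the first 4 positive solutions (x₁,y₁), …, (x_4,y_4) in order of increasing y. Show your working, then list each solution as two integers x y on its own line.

15 2
449 60
13455 1798
403201 53880

d=56: √d = [7; 2,14] (ℓ=2, even), read p_1/q_1
i=0: a=7 ⇒ p=7, q=1
i=1: a=2 ⇒ p=15, q=2
fundamental: x₁=15, y₁=2  (since 225 − 56·4 = 1)
n=2: (15,2)∘(15,2) = (15·15+56·2·2, 15·2+2·15) = (449,60)
n=3: (449,60)∘(15,2) = (15·449+56·2·60, 15·60+2·449) = (13455,1798)
n=4: (13455,1798)∘(15,2) = (15·13455+56·2·1798, 15·1798+2·13455) = (403201,53880)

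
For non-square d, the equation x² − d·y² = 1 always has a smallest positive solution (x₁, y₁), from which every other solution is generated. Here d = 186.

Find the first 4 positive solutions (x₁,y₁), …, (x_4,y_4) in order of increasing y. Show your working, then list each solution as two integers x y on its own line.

7501 550
112530001 8251100
1688175067501 123783001650
25326002250120001 1856992582502200

√186 → a₀=13, period (1,1,1,3,4,3,1,1,1,26); ℓ=10 even so k=9
step 0: (13, 1)  from 13·(1,0) + (0,1)
step 1: (14, 1)  from 1·(13,1) + (1,0)
step 2: (27, 2)  from 1·(14,1) + (13,1)
step 3: (41, 3)  from 1·(27,2) + (14,1)
step 4: (150, 11)  from 3·(41,3) + (27,2)
step 5: (641, 47)  from 4·(150,11) + (41,3)
step 6: (2073, 152)  from 3·(641,47) + (150,11)
step 7: (2714, 199)  from 1·(2073,152) + (641,47)
step 8: (4787, 351)  from 1·(2714,199) + (2073,152)
step 9: (7501, 550)  from 1·(4787,351) + (2714,199)
fundamental: x₁=7501, y₁=550  (since 56265001 − 186·302500 = 1)
(x_2, y_2) = (7501·7501 + 186·550·550, 7501·550 + 550·7501) = (112530001, 8251100)
(x_3, y_3) = (7501·112530001 + 186·550·8251100, 7501·8251100 + 550·112530001) = (1688175067501, 123783001650)
(x_4, y_4) = (7501·1688175067501 + 186·550·123783001650, 7501·123783001650 + 550·1688175067501) = (25326002250120001, 1856992582502200)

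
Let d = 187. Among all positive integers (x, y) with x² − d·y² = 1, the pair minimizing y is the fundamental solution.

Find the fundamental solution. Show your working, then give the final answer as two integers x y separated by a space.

1682 123

√187 = [13; 1,2,13,2,1,26, …], period ℓ=6 (even) → k=5
k=0  a_k=13  p_k/q_k = 13/1
…
k=2  a_k=2  p_k/q_k = 41/3
…
k=4  a_k=2  p_k/q_k = 1135/83
k=5  a_k=1  p_k/q_k = 1682/123
fundamental: x₁=1682, y₁=123  (since 2829124 − 187·15129 = 1)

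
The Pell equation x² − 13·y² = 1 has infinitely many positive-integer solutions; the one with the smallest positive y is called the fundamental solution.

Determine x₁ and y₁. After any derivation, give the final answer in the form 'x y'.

√13 = [3; 1,1,1,1,6, …], period ℓ=5 (odd) → k=9
i=0: a=3 ⇒ p=3, q=1
i=1: a=1 ⇒ p=4, q=1
…
i=5: a=6 ⇒ p=119, q=33
…
i=8: a=1 ⇒ p=393, q=109
i=9: a=1 ⇒ p=649, q=180
→ (649, 180).  Check: 649²=421201, 13·180²=421200, difference 1.

649 180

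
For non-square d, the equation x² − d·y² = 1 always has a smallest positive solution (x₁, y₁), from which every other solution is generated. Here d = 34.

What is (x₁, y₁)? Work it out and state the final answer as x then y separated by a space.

√34 = [5; 1,4,1,10, …], period ℓ=4 (even) → k=3
a_0=5:  p_0=5·1+0=5,  q_0=5·0+1=1
…
a_2=4:  p_2=4·6+5=29,  q_2=4·1+1=5
a_3=1:  p_3=1·29+6=35,  q_3=1·5+1=6
→ (35, 6).  Check: 35²=1225, 34·6²=1224, difference 1.

35 6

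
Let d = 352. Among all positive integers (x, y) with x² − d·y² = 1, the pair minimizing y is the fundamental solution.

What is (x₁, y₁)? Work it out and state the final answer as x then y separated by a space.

[18; 1,3,5,9,5,3,1,36] for √352; ℓ=8 ⇒ convergent index 7
step 0: (18, 1)  from 18·(1,0) + (0,1)
step 1: (19, 1)  from 1·(18,1) + (1,0)
…
step 4: (3621, 193)  from 9·(394,21) + (75,4)
step 5: (18499, 986)  from 5·(3621,193) + (394,21)
step 6: (59118, 3151)  from 3·(18499,986) + (3621,193)
step 7: (77617, 4137)  from 1·(59118,3151) + (18499,986)
fundamental: x₁=77617, y₁=4137  (since 6024398689 − 352·17114769 = 1)

77617 4137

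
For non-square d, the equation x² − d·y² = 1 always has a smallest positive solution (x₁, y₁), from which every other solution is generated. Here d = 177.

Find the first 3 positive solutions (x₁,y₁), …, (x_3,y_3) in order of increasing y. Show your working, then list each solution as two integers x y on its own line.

62423 4692
7793261857 585777432
972957569736599 73131969270780

[13; 3,3,2,8,2,3,3,26] for √177; ℓ=8 ⇒ convergent index 7
k=0  a_k=13  p_k/q_k = 13/1
k=1  a_k=3  p_k/q_k = 40/3
k=2  a_k=3  p_k/q_k = 133/10
…
k=4  a_k=8  p_k/q_k = 2581/194
…
k=6  a_k=3  p_k/q_k = 18985/1427
k=7  a_k=3  p_k/q_k = 62423/4692
→ (62423, 4692).  Check: 62423²=3896630929, 177·4692²=3896630928, difference 1.
k=2:  x_2 = 62423·62423+177·4692·4692 = 7793261857,  y_2 = 62423·4692+4692·62423 = 585777432
k=3:  x_3 = 62423·7793261857+177·4692·585777432 = 972957569736599,  y_3 = 62423·585777432+4692·7793261857 = 73131969270780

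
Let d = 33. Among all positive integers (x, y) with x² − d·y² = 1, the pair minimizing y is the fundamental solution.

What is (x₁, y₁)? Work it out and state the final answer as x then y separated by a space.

√33 → a₀=5, period (1,2,1,10); ℓ=4 even so k=3
a_0=5:  p_0=5·1+0=5,  q_0=5·0+1=1
a_1=1:  p_1=1·5+1=6,  q_1=1·1+0=1
a_2=2:  p_2=2·6+5=17,  q_2=2·1+1=3
a_3=1:  p_3=1·17+6=23,  q_3=1·3+1=4
→ (23, 4).  Check: 23²=529, 33·4²=528, difference 1.

23 4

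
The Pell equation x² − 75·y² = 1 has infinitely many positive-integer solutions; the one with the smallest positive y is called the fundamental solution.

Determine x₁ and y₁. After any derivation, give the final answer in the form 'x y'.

√75 = [8; 1,1,1,16, …], period ℓ=4 (even) → k=3
step 0: (8, 1)  from 8·(1,0) + (0,1)
…
step 2: (17, 2)  from 1·(9,1) + (8,1)
step 3: (26, 3)  from 1·(17,2) + (9,1)
(x₁, y₁) = (26, 3);  26² − 75·3² = 1 ✓

26 3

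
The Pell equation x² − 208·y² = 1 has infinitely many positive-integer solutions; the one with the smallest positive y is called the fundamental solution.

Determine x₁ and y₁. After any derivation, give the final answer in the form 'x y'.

649 45

√208 = [14; 2,2,1,2,2,28, …], period ℓ=6 (even) → k=5
k=0  a_k=14  p_k/q_k = 14/1
k=1  a_k=2  p_k/q_k = 29/2
…
k=4  a_k=2  p_k/q_k = 274/19
k=5  a_k=2  p_k/q_k = 649/45
→ (649, 45).  Check: 649²=421201, 208·45²=421200, difference 1.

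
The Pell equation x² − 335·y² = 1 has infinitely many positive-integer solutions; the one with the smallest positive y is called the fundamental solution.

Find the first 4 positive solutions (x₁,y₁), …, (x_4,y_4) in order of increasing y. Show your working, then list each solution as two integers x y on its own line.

[18; 3,3,3,36] for √335; ℓ=4 ⇒ convergent index 3
k=0  a_k=18  p_k/q_k = 18/1
k=1  a_k=3  p_k/q_k = 55/3
k=2  a_k=3  p_k/q_k = 183/10
k=3  a_k=3  p_k/q_k = 604/33
(x₁, y₁) = (604, 33);  604² − 335·33² = 1 ✓
(604+33√335)^2 = 729631 + 39864√335
(604+33√335)^3 = 881393644 + 48155679√335
(604+33√335)^4 = 1064722792321 + 58172020368√335

604 33
729631 39864
881393644 48155679
1064722792321 58172020368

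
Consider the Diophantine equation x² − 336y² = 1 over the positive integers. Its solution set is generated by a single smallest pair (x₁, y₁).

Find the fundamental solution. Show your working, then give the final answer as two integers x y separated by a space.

[18; 3,36] for √336; ℓ=2 ⇒ convergent index 1
k=0  a_k=18  p_k/q_k = 18/1
k=1  a_k=3  p_k/q_k = 55/3
→ (55, 3).  Check: 55²=3025, 336·3²=3024, difference 1.

55 3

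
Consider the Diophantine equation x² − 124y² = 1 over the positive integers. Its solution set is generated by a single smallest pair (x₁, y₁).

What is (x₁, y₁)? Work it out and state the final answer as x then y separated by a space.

√124 → a₀=11, period (7,2,1,1,1,…,2,7,22); ℓ=16 even so k=15
a_0=11:  p_0=11·1+0=11,  q_0=11·0+1=1
…
a_4=1:  p_4=1·245+167=412,  q_4=1·22+15=37
…
a_6=3:  p_6=3·657+412=2383,  q_6=3·59+37=214
a_7=1:  p_7=1·2383+657=3040,  q_7=1·214+59=273
a_8=4:  p_8=4·3040+2383=14543,  q_8=4·273+214=1306
a_9=1:  p_9=1·14543+3040=17583,  q_9=1·1306+273=1579
…
a_12=1:  p_12=1·84875+67292=152167,  q_12=1·7622+6043=13665
a_13=1:  p_13=1·152167+84875=237042,  q_13=1·13665+7622=21287
a_14=2:  p_14=2·237042+152167=626251,  q_14=2·21287+13665=56239
a_15=7:  p_15=7·626251+237042=4620799,  q_15=7·56239+21287=414960
→ (4620799, 414960).  Check: 4620799²=21351783398401, 124·414960²=21351783398400, difference 1.

4620799 414960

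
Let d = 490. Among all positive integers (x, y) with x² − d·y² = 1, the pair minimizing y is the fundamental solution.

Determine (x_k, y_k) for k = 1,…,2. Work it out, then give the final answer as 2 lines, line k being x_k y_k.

1039681 46968
2161873163521 97663474416

d=490: √d = [22; 7,2,1,4,4,4,1,2,7,44] (ℓ=10, even), read p_9/q_9
i=0: a=22 ⇒ p=22, q=1
…
i=2: a=2 ⇒ p=332, q=15
i=3: a=1 ⇒ p=487, q=22
i=4: a=4 ⇒ p=2280, q=103
i=5: a=4 ⇒ p=9607, q=434
i=6: a=4 ⇒ p=40708, q=1839
i=7: a=1 ⇒ p=50315, q=2273
i=8: a=2 ⇒ p=141338, q=6385
i=9: a=7 ⇒ p=1039681, q=46968
(x₁, y₁) = (1039681, 46968);  1039681² − 490·46968² = 1 ✓
n=2: (1039681,46968)∘(1039681,46968) = (1039681·1039681+490·46968·46968, 1039681·46968+46968·1039681) = (2161873163521,97663474416)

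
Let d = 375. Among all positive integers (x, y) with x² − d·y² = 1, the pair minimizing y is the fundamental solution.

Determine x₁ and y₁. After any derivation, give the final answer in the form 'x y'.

15124 781

d=375: √d = [19; 2,1,2,1,5,1,2,1,2,38] (ℓ=10, even), read p_9/q_9
step 0: (19, 1)  from 19·(1,0) + (0,1)
step 1: (39, 2)  from 2·(19,1) + (1,0)
…
step 6: (1433, 74)  from 1·(1220,63) + (213,11)
…
step 8: (5519, 285)  from 1·(4086,211) + (1433,74)
step 9: (15124, 781)  from 2·(5519,285) + (4086,211)
(x₁, y₁) = (15124, 781);  15124² − 375·781² = 1 ✓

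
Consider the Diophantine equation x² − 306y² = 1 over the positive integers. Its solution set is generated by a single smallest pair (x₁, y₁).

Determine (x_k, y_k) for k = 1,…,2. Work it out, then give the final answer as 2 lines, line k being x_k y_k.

35 2
2449 140

√306 = [17; 2,34, …], period ℓ=2 (even) → k=1
i=0: a=17 ⇒ p=17, q=1
i=1: a=2 ⇒ p=35, q=2
fundamental: x₁=35, y₁=2  (since 1225 − 306·4 = 1)
n=2: (35,2)∘(35,2) = (35·35+306·2·2, 35·2+2·35) = (2449,140)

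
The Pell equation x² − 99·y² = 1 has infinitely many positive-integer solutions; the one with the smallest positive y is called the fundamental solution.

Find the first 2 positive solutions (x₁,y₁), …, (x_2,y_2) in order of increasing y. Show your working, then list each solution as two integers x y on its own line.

√99 → a₀=9, period (1,18); ℓ=2 even so k=1
k=0  a_k=9  p_k/q_k = 9/1
k=1  a_k=1  p_k/q_k = 10/1
(x₁, y₁) = (10, 1);  10² − 99·1² = 1 ✓
(x_2, y_2) = (10·10 + 99·1·1, 10·1 + 1·10) = (199, 20)

10 1
199 20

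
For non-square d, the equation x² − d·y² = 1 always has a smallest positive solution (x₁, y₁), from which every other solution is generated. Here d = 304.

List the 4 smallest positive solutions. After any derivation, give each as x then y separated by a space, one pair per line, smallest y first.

57799 3315
6681448801 383207370
772362118440199 44298005553945
89283516160768675201 5120760845641726740

d=304: √d = [17; 2,3,2,1,1,1,1,1,2,3,2,34] (ℓ=12, even), read p_11/q_11
a_0=17:  p_0=17·1+0=17,  q_0=17·0+1=1
…
a_2=3:  p_2=3·35+17=122,  q_2=3·2+1=7
a_3=2:  p_3=2·122+35=279,  q_3=2·7+2=16
a_4=1:  p_4=1·279+122=401,  q_4=1·16+7=23
…
a_8=1:  p_8=1·1761+1081=2842,  q_8=1·101+62=163
…
a_10=3:  p_10=3·7445+2842=25177,  q_10=3·427+163=1444
a_11=2:  p_11=2·25177+7445=57799,  q_11=2·1444+427=3315
fundamental: x₁=57799, y₁=3315  (since 3340724401 − 304·10989225 = 1)
n=2: (57799,3315)∘(57799,3315) = (57799·57799+304·3315·3315, 57799·3315+3315·57799) = (6681448801,383207370)
n=3: (6681448801,383207370)∘(57799,3315) = (57799·6681448801+304·3315·383207370, 57799·383207370+3315·6681448801) = (772362118440199,44298005553945)
n=4: (772362118440199,44298005553945)∘(57799,3315) = (57799·772362118440199+304·3315·44298005553945, 57799·44298005553945+3315·772362118440199) = (89283516160768675201,5120760845641726740)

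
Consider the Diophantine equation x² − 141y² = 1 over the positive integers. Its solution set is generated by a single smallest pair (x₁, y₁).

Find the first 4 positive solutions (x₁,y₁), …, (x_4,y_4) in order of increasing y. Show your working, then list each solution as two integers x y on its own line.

95 8
18049 1520
3429215 288792
651532801 54868960

√141 = [11; 1,6,1,22, …], period ℓ=4 (even) → k=3
a_0=11:  p_0=11·1+0=11,  q_0=11·0+1=1
…
a_2=6:  p_2=6·12+11=83,  q_2=6·1+1=7
a_3=1:  p_3=1·83+12=95,  q_3=1·7+1=8
(x₁, y₁) = (95, 8);  95² − 141·8² = 1 ✓
(x_2, y_2) = (95·95 + 141·8·8, 95·8 + 8·95) = (18049, 1520)
(x_3, y_3) = (95·18049 + 141·8·1520, 95·1520 + 8·18049) = (3429215, 288792)
(x_4, y_4) = (95·3429215 + 141·8·288792, 95·288792 + 8·3429215) = (651532801, 54868960)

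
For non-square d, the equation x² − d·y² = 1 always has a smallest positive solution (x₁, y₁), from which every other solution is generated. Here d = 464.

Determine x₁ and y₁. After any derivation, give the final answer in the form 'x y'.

9801 455

[21; 1,1,5,1,1,1,5,1,1,42] for √464; ℓ=10 ⇒ convergent index 9
step 0: (21, 1)  from 21·(1,0) + (0,1)
step 1: (22, 1)  from 1·(21,1) + (1,0)
step 2: (43, 2)  from 1·(22,1) + (21,1)
step 3: (237, 11)  from 5·(43,2) + (22,1)
step 4: (280, 13)  from 1·(237,11) + (43,2)
step 5: (517, 24)  from 1·(280,13) + (237,11)
step 6: (797, 37)  from 1·(517,24) + (280,13)
…
step 8: (5299, 246)  from 1·(4502,209) + (797,37)
step 9: (9801, 455)  from 1·(5299,246) + (4502,209)
→ (9801, 455).  Check: 9801²=96059601, 464·455²=96059600, difference 1.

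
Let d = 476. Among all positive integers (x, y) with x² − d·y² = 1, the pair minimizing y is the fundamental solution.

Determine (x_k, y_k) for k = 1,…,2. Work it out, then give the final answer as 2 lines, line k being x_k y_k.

28799 1320
1658764801 76029360

[21; 1,4,2,10,2,4,1,42] for √476; ℓ=8 ⇒ convergent index 7
k=0  a_k=21  p_k/q_k = 21/1
k=1  a_k=1  p_k/q_k = 22/1
k=2  a_k=4  p_k/q_k = 109/5
…
k=4  a_k=10  p_k/q_k = 2509/115
k=5  a_k=2  p_k/q_k = 5258/241
k=6  a_k=4  p_k/q_k = 23541/1079
k=7  a_k=1  p_k/q_k = 28799/1320
(x₁, y₁) = (28799, 1320);  28799² − 476·1320² = 1 ✓
(x_2, y_2) = (28799·28799 + 476·1320·1320, 28799·1320 + 1320·28799) = (1658764801, 76029360)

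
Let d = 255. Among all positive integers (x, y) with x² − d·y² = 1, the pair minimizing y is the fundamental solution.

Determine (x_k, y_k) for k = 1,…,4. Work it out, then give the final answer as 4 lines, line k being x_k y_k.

16 1
511 32
16336 1023
522241 32704

√255 → a₀=15, period (1,30); ℓ=2 even so k=1
k=0  a_k=15  p_k/q_k = 15/1
k=1  a_k=1  p_k/q_k = 16/1
(x₁, y₁) = (16, 1);  16² − 255·1² = 1 ✓
(16+1√255)^2 = 511 + 32√255
(16+1√255)^3 = 16336 + 1023√255
(16+1√255)^4 = 522241 + 32704√255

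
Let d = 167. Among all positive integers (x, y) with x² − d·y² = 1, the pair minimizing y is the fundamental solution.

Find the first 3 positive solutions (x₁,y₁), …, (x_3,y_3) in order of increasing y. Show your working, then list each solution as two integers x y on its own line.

168 13
56447 4368
18966024 1467635

d=167: √d = [12; 1,11,1,24] (ℓ=4, even), read p_3/q_3
a_0=12:  p_0=12·1+0=12,  q_0=12·0+1=1
…
a_2=11:  p_2=11·13+12=155,  q_2=11·1+1=12
a_3=1:  p_3=1·155+13=168,  q_3=1·12+1=13
fundamental: x₁=168, y₁=13  (since 28224 − 167·169 = 1)
(168+13√167)^2 = 56447 + 4368√167
(168+13√167)^3 = 18966024 + 1467635√167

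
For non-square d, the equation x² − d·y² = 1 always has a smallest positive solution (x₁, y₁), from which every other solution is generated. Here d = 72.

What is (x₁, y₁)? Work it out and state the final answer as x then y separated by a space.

17 2

d=72: √d = [8; 2,16] (ℓ=2, even), read p_1/q_1
a_0=8:  p_0=8·1+0=8,  q_0=8·0+1=1
a_1=2:  p_1=2·8+1=17,  q_1=2·1+0=2
→ (17, 2).  Check: 17²=289, 72·2²=288, difference 1.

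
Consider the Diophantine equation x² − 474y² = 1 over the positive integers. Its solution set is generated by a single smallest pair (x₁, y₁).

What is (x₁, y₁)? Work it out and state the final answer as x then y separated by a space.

193549 8890

d=474: √d = [21; 1,3,2,1,1,…,3,1,42] (ℓ=14, even), read p_13/q_13
k=0  a_k=21  p_k/q_k = 21/1
k=1  a_k=1  p_k/q_k = 22/1
…
k=4  a_k=1  p_k/q_k = 283/13
…
k=9  a_k=1  p_k/q_k = 10864/499
k=10  a_k=1  p_k/q_k = 16677/766
…
k=12  a_k=3  p_k/q_k = 149331/6859
k=13  a_k=1  p_k/q_k = 193549/8890
→ (193549, 8890).  Check: 193549²=37461215401, 474·8890²=37461215400, difference 1.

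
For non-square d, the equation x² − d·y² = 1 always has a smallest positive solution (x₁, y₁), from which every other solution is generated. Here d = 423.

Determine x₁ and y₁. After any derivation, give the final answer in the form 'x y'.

√423 → a₀=20, period (1,1,3,4,3,1,1,40); ℓ=8 even so k=7
step 0: (20, 1)  from 20·(1,0) + (0,1)
step 1: (21, 1)  from 1·(20,1) + (1,0)
step 2: (41, 2)  from 1·(21,1) + (20,1)
step 3: (144, 7)  from 3·(41,2) + (21,1)
step 4: (617, 30)  from 4·(144,7) + (41,2)
step 5: (1995, 97)  from 3·(617,30) + (144,7)
step 6: (2612, 127)  from 1·(1995,97) + (617,30)
step 7: (4607, 224)  from 1·(2612,127) + (1995,97)
→ (4607, 224).  Check: 4607²=21224449, 423·224²=21224448, difference 1.

4607 224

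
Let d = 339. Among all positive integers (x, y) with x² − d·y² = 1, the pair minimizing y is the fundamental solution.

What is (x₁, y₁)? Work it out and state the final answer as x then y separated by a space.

97970 5321

d=339: √d = [18; 2,2,2,1,17,1,2,2,2,36] (ℓ=10, even), read p_9/q_9
step 0: (18, 1)  from 18·(1,0) + (0,1)
…
step 2: (92, 5)  from 2·(37,2) + (18,1)
…
step 5: (5542, 301)  from 17·(313,17) + (221,12)
…
step 7: (17252, 937)  from 2·(5855,318) + (5542,301)
step 8: (40359, 2192)  from 2·(17252,937) + (5855,318)
step 9: (97970, 5321)  from 2·(40359,2192) + (17252,937)
fundamental: x₁=97970, y₁=5321  (since 9598120900 − 339·28313041 = 1)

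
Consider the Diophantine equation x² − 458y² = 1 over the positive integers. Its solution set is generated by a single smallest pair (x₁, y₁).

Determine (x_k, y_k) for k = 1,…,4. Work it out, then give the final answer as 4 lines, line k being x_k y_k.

22899 1070
1048728401 49003860
48029663286099 2244278779210
2199662518128033601 102783479481255720

[21; 2,2,42] for √458; ℓ=3 ⇒ convergent index 5
k=0  a_k=21  p_k/q_k = 21/1
k=1  a_k=2  p_k/q_k = 43/2
…
k=4  a_k=2  p_k/q_k = 9181/429
k=5  a_k=2  p_k/q_k = 22899/1070
fundamental: x₁=22899, y₁=1070  (since 524364201 − 458·1144900 = 1)
k=2:  x_2 = 22899·22899+458·1070·1070 = 1048728401,  y_2 = 22899·1070+1070·22899 = 49003860
k=3:  x_3 = 22899·1048728401+458·1070·49003860 = 48029663286099,  y_3 = 22899·49003860+1070·1048728401 = 2244278779210
k=4:  x_4 = 22899·48029663286099+458·1070·2244278779210 = 2199662518128033601,  y_4 = 22899·2244278779210+1070·48029663286099 = 102783479481255720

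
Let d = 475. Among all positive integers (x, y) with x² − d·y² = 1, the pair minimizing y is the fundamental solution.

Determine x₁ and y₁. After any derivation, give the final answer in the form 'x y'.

√475 = [21; 1,3,1,6,2,6,1,3,1,42, …], period ℓ=10 (even) → k=9
i=0: a=21 ⇒ p=21, q=1
i=1: a=1 ⇒ p=22, q=1
i=2: a=3 ⇒ p=87, q=4
…
i=4: a=6 ⇒ p=741, q=34
…
i=6: a=6 ⇒ p=10287, q=472
i=7: a=1 ⇒ p=11878, q=545
i=8: a=3 ⇒ p=45921, q=2107
i=9: a=1 ⇒ p=57799, q=2652
→ (57799, 2652).  Check: 57799²=3340724401, 475·2652²=3340724400, difference 1.

57799 2652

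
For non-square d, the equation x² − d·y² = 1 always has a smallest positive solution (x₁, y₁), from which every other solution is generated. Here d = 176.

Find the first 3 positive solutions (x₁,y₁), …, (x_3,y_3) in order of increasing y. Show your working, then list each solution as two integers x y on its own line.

√176 = [13; 3,1,3,26, …], period ℓ=4 (even) → k=3
a_0=13:  p_0=13·1+0=13,  q_0=13·0+1=1
a_1=3:  p_1=3·13+1=40,  q_1=3·1+0=3
a_2=1:  p_2=1·40+13=53,  q_2=1·3+1=4
a_3=3:  p_3=3·53+40=199,  q_3=3·4+3=15
→ (199, 15).  Check: 199²=39601, 176·15²=39600, difference 1.
n=2: (199,15)∘(199,15) = (199·199+176·15·15, 199·15+15·199) = (79201,5970)
n=3: (79201,5970)∘(199,15) = (199·79201+176·15·5970, 199·5970+15·79201) = (31521799,2376045)

199 15
79201 5970
31521799 2376045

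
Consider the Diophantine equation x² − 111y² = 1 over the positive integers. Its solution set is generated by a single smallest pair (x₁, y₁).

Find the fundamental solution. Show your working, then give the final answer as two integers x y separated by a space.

[10; 1,1,6,1,1,20] for √111; ℓ=6 ⇒ convergent index 5
step 0: (10, 1)  from 10·(1,0) + (0,1)
…
step 4: (158, 15)  from 1·(137,13) + (21,2)
step 5: (295, 28)  from 1·(158,15) + (137,13)
(x₁, y₁) = (295, 28);  295² − 111·28² = 1 ✓

295 28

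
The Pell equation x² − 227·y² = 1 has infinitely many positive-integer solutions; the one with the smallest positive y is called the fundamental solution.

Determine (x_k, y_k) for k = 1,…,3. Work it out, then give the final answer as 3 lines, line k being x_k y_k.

[15; 15,30] for √227; ℓ=2 ⇒ convergent index 1
a_0=15:  p_0=15·1+0=15,  q_0=15·0+1=1
a_1=15:  p_1=15·15+1=226,  q_1=15·1+0=15
(x₁, y₁) = (226, 15);  226² − 227·15² = 1 ✓
k=2:  x_2 = 226·226+227·15·15 = 102151,  y_2 = 226·15+15·226 = 6780
k=3:  x_3 = 226·102151+227·15·6780 = 46172026,  y_3 = 226·6780+15·102151 = 3064545

226 15
102151 6780
46172026 3064545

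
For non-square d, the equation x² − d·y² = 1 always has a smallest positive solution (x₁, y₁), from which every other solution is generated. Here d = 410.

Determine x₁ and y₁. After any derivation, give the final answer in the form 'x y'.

81 4

d=410: √d = [20; 4,40] (ℓ=2, even), read p_1/q_1
step 0: (20, 1)  from 20·(1,0) + (0,1)
step 1: (81, 4)  from 4·(20,1) + (1,0)
fundamental: x₁=81, y₁=4  (since 6561 − 410·16 = 1)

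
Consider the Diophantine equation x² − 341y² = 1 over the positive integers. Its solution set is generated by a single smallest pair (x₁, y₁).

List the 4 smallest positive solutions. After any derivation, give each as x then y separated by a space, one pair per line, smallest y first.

10626551 575460
225847172311201 12230310076920
4799952989541519968951 259932027556408030380
102013890481930631287980124801 5524361894723138392975161840

√341 → a₀=18, period (2,6,1,8,2,…,6,2,36); ℓ=14 even so k=13
a_0=18:  p_0=18·1+0=18,  q_0=18·0+1=1
…
a_4=8:  p_4=8·277+240=2456,  q_4=8·15+13=133
…
a_8=1:  p_8=1·20479+7645=28124,  q_8=1·1109+414=1523
…
a_11=1:  p_11=1·641940+76727=718667,  q_11=1·34763+4155=38918
a_12=6:  p_12=6·718667+641940=4953942,  q_12=6·38918+34763=268271
a_13=2:  p_13=2·4953942+718667=10626551,  q_13=2·268271+38918=575460
→ (10626551, 575460).  Check: 10626551²=112923586155601, 341·575460²=112923586155600, difference 1.
(x_2, y_2) = (10626551·10626551 + 341·575460·575460, 10626551·575460 + 575460·10626551) = (225847172311201, 12230310076920)
(x_3, y_3) = (10626551·225847172311201 + 341·575460·12230310076920, 10626551·12230310076920 + 575460·225847172311201) = (4799952989541519968951, 259932027556408030380)
(x_4, y_4) = (10626551·4799952989541519968951 + 341·575460·259932027556408030380, 10626551·259932027556408030380 + 575460·4799952989541519968951) = (102013890481930631287980124801, 5524361894723138392975161840)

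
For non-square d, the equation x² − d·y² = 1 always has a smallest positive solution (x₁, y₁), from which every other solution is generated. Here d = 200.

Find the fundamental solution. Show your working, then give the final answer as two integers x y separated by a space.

[14; 7,28] for √200; ℓ=2 ⇒ convergent index 1
k=0  a_k=14  p_k/q_k = 14/1
k=1  a_k=7  p_k/q_k = 99/7
→ (99, 7).  Check: 99²=9801, 200·7²=9800, difference 1.

99 7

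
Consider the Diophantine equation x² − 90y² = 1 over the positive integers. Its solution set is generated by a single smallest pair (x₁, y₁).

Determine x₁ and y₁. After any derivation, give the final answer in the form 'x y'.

19 2

√90 = [9; 2,18, …], period ℓ=2 (even) → k=1
i=0: a=9 ⇒ p=9, q=1
i=1: a=2 ⇒ p=19, q=2
→ (19, 2).  Check: 19²=361, 90·2²=360, difference 1.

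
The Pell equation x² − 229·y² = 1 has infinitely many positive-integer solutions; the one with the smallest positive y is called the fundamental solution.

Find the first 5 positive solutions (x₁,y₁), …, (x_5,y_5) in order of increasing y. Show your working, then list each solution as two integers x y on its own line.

5848201 386460
68402909872801 4520191516920
800067931842043513801 52869977098885735380
9357916158133073035999171201 618388505879356792878585840
109453949267819191656474935990205001 7232920556944267680961578290412300

√229 → a₀=15, period (7,1,1,7,30); ℓ=5 odd so k=9
i=0: a=15 ⇒ p=15, q=1
i=1: a=7 ⇒ p=106, q=7
…
i=4: a=7 ⇒ p=1710, q=113
i=5: a=30 ⇒ p=51527, q=3405
i=6: a=7 ⇒ p=362399, q=23948
…
i=8: a=1 ⇒ p=776325, q=51301
i=9: a=7 ⇒ p=5848201, q=386460
(x₁, y₁) = (5848201, 386460);  5848201² − 229·386460² = 1 ✓
(x_2, y_2) = (5848201·5848201 + 229·386460·386460, 5848201·386460 + 386460·5848201) = (68402909872801, 4520191516920)
(x_3, y_3) = (5848201·68402909872801 + 229·386460·4520191516920, 5848201·4520191516920 + 386460·68402909872801) = (800067931842043513801, 52869977098885735380)
(x_4, y_4) = (5848201·800067931842043513801 + 229·386460·52869977098885735380, 5848201·52869977098885735380 + 386460·800067931842043513801) = (9357916158133073035999171201, 618388505879356792878585840)
(x_5, y_5) = (5848201·9357916158133073035999171201 + 229·386460·618388505879356792878585840, 5848201·618388505879356792878585840 + 386460·9357916158133073035999171201) = (109453949267819191656474935990205001, 7232920556944267680961578290412300)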